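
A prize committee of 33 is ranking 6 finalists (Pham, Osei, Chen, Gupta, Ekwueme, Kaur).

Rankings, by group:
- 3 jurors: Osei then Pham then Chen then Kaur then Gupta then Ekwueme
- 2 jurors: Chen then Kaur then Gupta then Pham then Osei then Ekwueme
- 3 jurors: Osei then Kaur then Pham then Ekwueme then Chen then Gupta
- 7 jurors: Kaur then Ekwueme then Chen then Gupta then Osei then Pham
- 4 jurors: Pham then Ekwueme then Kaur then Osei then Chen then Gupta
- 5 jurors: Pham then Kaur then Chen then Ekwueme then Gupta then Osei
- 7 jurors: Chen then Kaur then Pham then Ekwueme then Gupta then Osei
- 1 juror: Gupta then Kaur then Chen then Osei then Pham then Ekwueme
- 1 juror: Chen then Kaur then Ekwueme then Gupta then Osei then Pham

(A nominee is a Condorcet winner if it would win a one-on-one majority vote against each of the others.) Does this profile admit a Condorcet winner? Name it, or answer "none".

Kaur

Check each pair by majority over 33 ballots:
Pham vs Osei: 18 to 15, Pham.
Pham vs Chen: Pham is ranked higher on 3+3+4+5 = 15 ballots, Chen on 18. Chen wins 18–15.
Pham vs Gupta: Pham preferred on 3+3+4+5+7 = 22 ballots; Pham wins 22–11.
Pham vs Ekwueme: 25 to 8, Pham.
Pham vs Kaur: Pham preferred on 3+4+5 = 12 ballots; Kaur wins 21–12.
Osei vs Chen: Osei is ranked higher on 3+3+4 = 10 ballots, Chen on 23. Chen wins 23–10.
Osei vs Gupta: Osei is ranked higher on 3+3+4 = 10 ballots, Gupta on 23. Gupta wins 23–10.
Osei vs Ekwueme: Osei is ranked higher on 3+2+3+1 = 9 ballots, Ekwueme on 24. Ekwueme wins 24–9.
Osei vs Kaur: 6 to 27, Kaur.
Chen vs Gupta: Chen is ranked higher on 32 ballots, Gupta on 1. Chen wins 32–1.
Chen vs Ekwueme: Chen preferred on 3+2+5+7+1+1 = 19 ballots; Chen wins 19–14.
Chen vs Kaur: Chen is ranked higher on 3+2+7+1 = 13 ballots, Kaur on 20. Kaur wins 20–13.
Gupta vs Ekwueme: Gupta is ranked higher on 3+2+1 = 6 ballots, Ekwueme on 27. Ekwueme wins 27–6.
Gupta vs Kaur: Gupta is ranked higher on 1 ballot, Kaur on 32. Kaur wins 32–1.
Ekwueme vs Kaur: Ekwueme is ranked higher on 4 ballots, Kaur on 29. Kaur wins 29–4.
Kaur wins every pairwise contest, so Kaur is the Condorcet winner.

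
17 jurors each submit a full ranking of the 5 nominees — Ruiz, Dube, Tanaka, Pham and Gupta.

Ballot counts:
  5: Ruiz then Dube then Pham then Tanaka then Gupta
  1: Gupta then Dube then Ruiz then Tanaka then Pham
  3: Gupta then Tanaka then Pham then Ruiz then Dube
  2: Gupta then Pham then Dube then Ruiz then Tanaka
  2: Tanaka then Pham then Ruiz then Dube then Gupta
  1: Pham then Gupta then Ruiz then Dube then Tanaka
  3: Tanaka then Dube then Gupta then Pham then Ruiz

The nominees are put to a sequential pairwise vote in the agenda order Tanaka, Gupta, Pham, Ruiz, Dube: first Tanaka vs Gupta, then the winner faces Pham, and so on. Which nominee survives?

Round 1: Tanaka vs Gupta — 10–7, Tanaka advances.
Round 2: Tanaka vs Pham — 9–8, Tanaka advances.
Round 3: Tanaka vs Ruiz — 8–9, Ruiz advances.
Round 4: Ruiz vs Dube — 11–6, Ruiz advances.
The agenda winner is Ruiz.

Ruiz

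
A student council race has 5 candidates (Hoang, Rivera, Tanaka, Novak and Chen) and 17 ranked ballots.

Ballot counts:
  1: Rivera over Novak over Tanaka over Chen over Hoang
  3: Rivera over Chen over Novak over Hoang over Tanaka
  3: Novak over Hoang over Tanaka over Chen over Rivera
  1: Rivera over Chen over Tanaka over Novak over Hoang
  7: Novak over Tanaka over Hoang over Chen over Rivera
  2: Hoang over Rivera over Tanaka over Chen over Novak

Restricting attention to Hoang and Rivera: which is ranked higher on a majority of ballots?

Hoang

Ballots ranking Hoang above Rivera: 3 + 7 + 2 = 12.
Ballots ranking Rivera above Hoang: 17 − 12 = 5.
Hoang wins the head-to-head 12–5.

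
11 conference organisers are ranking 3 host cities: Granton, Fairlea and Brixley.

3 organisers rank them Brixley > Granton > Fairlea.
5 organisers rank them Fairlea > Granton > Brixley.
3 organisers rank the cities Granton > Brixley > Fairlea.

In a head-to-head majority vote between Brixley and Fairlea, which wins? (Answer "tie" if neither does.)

Ballots ranking Brixley above Fairlea: 3 + 3 = 6.
Ballots ranking Fairlea above Brixley: 11 − 6 = 5.
Brixley wins the head-to-head 6–5.

Brixley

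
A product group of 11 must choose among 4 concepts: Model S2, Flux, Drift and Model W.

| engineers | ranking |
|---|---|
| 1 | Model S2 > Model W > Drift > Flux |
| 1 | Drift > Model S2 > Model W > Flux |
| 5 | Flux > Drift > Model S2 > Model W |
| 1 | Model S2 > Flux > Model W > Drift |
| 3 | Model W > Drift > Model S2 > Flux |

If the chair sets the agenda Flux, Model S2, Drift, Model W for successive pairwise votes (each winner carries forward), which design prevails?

Round 1: Flux vs Model S2 — 5–6, Model S2 advances.
Round 2: Model S2 vs Drift — 2–9, Drift advances.
Round 3: Drift vs Model W — 6–5, Drift advances.
The agenda winner is Drift.

Drift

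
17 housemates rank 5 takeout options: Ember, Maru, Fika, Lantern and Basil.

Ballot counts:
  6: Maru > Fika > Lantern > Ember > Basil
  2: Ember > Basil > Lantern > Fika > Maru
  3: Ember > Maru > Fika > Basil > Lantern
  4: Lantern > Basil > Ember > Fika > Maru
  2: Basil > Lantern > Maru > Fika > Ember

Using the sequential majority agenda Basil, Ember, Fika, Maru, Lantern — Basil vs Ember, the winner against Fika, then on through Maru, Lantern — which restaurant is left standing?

Lantern

Round 1: Basil vs Ember — 6–11, Ember advances.
Round 2: Ember vs Fika — 9–8, Ember advances.
Round 3: Ember vs Maru — 9–8, Ember advances.
Round 4: Ember vs Lantern — 5–12, Lantern advances.
Lantern survives the agenda.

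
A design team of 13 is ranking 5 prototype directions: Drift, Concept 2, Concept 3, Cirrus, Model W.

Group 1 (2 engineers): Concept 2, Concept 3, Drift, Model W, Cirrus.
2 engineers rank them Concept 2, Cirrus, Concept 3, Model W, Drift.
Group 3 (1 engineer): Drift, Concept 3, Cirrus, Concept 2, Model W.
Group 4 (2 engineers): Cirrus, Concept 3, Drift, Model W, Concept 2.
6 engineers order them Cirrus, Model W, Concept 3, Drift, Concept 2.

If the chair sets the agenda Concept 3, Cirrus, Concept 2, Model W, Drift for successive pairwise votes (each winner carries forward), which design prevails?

Cirrus

Round 1: Concept 3 vs Cirrus — 3–10, Cirrus advances.
Round 2: Cirrus vs Concept 2 — 9–4, Cirrus advances.
Round 3: Cirrus vs Model W — 11–2, Cirrus advances.
Round 4: Cirrus vs Drift — 10–3, Cirrus advances.
Cirrus survives the agenda.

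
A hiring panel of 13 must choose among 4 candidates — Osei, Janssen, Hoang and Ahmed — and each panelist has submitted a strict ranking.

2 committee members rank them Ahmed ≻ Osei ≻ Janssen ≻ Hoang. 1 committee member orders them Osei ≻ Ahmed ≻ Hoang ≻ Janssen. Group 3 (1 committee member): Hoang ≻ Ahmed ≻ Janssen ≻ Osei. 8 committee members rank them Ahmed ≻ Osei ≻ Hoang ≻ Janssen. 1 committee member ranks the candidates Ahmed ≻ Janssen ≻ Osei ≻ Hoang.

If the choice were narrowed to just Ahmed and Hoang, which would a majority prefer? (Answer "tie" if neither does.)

Ballots ranking Ahmed above Hoang: 2 + 1 + 8 + 1 = 12.
Ballots ranking Hoang above Ahmed: 13 − 12 = 1.
Ahmed wins the head-to-head 12–1.

Ahmed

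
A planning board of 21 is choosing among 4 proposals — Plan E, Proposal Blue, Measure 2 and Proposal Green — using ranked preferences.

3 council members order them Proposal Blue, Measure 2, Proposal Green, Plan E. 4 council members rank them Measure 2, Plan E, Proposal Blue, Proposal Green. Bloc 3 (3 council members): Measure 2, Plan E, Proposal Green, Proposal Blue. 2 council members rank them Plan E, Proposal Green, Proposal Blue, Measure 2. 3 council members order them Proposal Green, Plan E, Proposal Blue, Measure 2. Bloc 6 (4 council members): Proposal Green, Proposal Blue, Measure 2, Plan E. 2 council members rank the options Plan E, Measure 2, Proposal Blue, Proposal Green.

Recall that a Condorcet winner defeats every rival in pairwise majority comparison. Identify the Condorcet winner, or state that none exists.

none

Head-to-head results (21 council members):
Plan E vs Proposal Blue: Plan E, 14–7.
Plan E vs Measure 2: Plan E is ranked higher on 2+3+2 = 7 ballots, Measure 2 on 14. Measure 2 wins 14–7.
Plan E–Proposal Green: Plan E 11–10.
Proposal Blue–Measure 2: Proposal Blue 12–9.
Proposal Blue vs Proposal Green: 9 to 12, Proposal Green.
Measure 2 vs Proposal Green: Measure 2 wins 12–9.
No option is unbeaten: Plan E loses to Measure 2; Proposal Blue loses to Plan E; Measure 2 loses to Proposal Blue; Proposal Green loses to Plan E. In particular Plan E beats Proposal Blue beats Measure 2 beats Plan E is a majority cycle — no Condorcet winner exists.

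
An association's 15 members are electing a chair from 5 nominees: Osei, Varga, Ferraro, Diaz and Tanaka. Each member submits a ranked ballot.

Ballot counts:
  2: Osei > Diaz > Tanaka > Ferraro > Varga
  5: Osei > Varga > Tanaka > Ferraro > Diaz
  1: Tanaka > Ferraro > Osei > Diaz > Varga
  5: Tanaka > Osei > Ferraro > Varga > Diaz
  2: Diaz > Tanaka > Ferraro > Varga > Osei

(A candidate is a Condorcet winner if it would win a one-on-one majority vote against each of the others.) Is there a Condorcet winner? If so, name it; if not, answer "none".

Tanaka

Head-to-head results (15 voters):
Osei vs Varga: Osei, 13–2.
Osei–Ferraro: Osei 12–3.
Osei–Diaz: Osei 13–2.
Osei vs Tanaka: Tanaka, 8–7.
Varga–Ferraro: Ferraro 10–5.
Varga vs Diaz: Varga, 10–5.
Varga vs Tanaka: Tanaka, 10–5.
Ferraro vs Diaz: Ferraro, 11–4.
Ferraro–Tanaka: Tanaka 15–0.
Diaz vs Tanaka: Tanaka wins 11–4.
Tanaka defeats every rival head-to-head and is the Condorcet winner.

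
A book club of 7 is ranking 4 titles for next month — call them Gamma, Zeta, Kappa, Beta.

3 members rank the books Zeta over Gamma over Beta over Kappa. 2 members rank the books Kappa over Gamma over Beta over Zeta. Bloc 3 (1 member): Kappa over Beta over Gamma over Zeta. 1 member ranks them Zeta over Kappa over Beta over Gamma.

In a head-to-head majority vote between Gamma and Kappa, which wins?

Ballots ranking Gamma above Kappa: 3.
Ballots ranking Kappa above Gamma: 7 − 3 = 4.
Kappa wins the head-to-head 4–3.

Kappa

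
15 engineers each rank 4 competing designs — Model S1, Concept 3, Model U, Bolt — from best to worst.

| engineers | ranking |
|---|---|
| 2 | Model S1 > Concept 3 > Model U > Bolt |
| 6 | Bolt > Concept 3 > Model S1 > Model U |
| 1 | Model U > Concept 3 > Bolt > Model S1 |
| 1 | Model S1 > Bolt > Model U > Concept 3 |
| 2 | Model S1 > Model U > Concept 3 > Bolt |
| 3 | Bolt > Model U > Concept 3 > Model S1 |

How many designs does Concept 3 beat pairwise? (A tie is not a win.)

2

Concept 3 against each rival (15 engineers):
Concept 3–Model S1: Concept 3 10–5.
Concept 3 vs Model U: Concept 3, 8–7.
Concept 3–Bolt: Bolt 10–5.
Concept 3 beats Model S1, Model U; loses to Bolt — 2 pairwise wins.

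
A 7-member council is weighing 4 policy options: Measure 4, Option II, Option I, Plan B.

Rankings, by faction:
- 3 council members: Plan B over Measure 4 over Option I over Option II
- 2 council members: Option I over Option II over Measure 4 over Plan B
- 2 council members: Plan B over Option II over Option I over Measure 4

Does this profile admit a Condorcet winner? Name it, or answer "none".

Pairwise majorities:
Measure 4 vs Option II: Measure 4 preferred on 3 ballots; Option II wins 4–3.
Measure 4 vs Option I: 3 to 4, Option I.
Measure 4 vs Plan B: Measure 4 is ranked higher on 2 ballots, Plan B on 5. Plan B wins 5–2.
Option II vs Option I: 2 for Option II, 5 for Option I — Option I by 5–2.
Option II vs Plan B: 2 to 5, Plan B.
Option I vs Plan B: 2 for Option I, 5 for Plan B — Plan B by 5–2.
Plan B wins every pairwise contest, so Plan B is the Condorcet winner.

Plan B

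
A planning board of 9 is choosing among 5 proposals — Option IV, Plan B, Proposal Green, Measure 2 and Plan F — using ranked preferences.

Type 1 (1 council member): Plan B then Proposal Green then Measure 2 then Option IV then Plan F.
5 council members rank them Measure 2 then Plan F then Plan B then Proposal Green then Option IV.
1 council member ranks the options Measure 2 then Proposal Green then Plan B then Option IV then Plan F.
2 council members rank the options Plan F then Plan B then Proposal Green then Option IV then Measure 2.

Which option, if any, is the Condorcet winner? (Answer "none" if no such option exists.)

Head-to-head results (9 council members):
Option IV vs Plan B: Option IV preferred on 0 ballots; Plan B wins 9–0.
Option IV vs Proposal Green: 0 for Option IV, 9 for Proposal Green — Proposal Green by 9–0.
Option IV vs Measure 2: Option IV is ranked higher on 2 ballots, Measure 2 on 7. Measure 2 wins 7–2.
Option IV vs Plan F: 1+1 = 2 for Option IV, 7 for Plan F — Plan F by 7–2.
Plan B vs Proposal Green: 1+5+2 = 8 for Plan B, 1 for Proposal Green — Plan B by 8–1.
Plan B vs Measure 2: Plan B preferred on 1+2 = 3 ballots; Measure 2 wins 6–3.
Plan B vs Plan F: 1+1 = 2 for Plan B, 7 for Plan F — Plan F by 7–2.
Proposal Green vs Measure 2: 3 to 6, Measure 2.
Proposal Green vs Plan F: 1+1 = 2 for Proposal Green, 7 for Plan F — Plan F by 7–2.
Measure 2 vs Plan F: 7 to 2, Measure 2.
Measure 2 wins every pairwise contest, so Measure 2 is the Condorcet winner.

Measure 2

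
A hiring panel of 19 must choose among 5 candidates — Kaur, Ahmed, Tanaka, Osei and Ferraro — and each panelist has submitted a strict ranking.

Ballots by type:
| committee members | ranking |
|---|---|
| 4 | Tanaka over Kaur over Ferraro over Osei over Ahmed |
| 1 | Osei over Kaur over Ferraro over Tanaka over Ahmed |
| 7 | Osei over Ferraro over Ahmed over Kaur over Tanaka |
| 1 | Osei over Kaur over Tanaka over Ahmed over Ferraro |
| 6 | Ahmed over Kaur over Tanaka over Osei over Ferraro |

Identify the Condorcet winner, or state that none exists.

Check each pair by majority over 19 ballots:
Kaur vs Ahmed: Kaur is ranked higher on 4+1+1 = 6 ballots, Ahmed on 13. Ahmed wins 13–6.
Kaur vs Tanaka: 15 to 4, Kaur.
Kaur vs Osei: Kaur preferred on 4+6 = 10 ballots; Kaur wins 10–9.
Kaur vs Ferraro: 4+1+1+6 = 12 for Kaur, 7 for Ferraro — Kaur by 12–7.
Ahmed vs Tanaka: Ahmed preferred on 7+6 = 13 ballots; Ahmed wins 13–6.
Ahmed vs Osei: Ahmed is ranked higher on 6 ballots, Osei on 13. Osei wins 13–6.
Ahmed vs Ferraro: Ahmed is ranked higher on 1+6 = 7 ballots, Ferraro on 12. Ferraro wins 12–7.
Tanaka vs Osei: Tanaka is ranked higher on 4+6 = 10 ballots, Osei on 9. Tanaka wins 10–9.
Tanaka vs Ferraro: 11 to 8, Tanaka.
Osei vs Ferraro: 15 to 4, Osei.
Every candidate loses at least once (Kaur loses to Ahmed; Ahmed loses to Osei; Tanaka loses to Kaur; Osei loses to Kaur; Ferraro loses to Kaur). The majority relation contains the cycle Kaur > Osei > Ahmed > Kaur, so there is no Condorcet winner.

none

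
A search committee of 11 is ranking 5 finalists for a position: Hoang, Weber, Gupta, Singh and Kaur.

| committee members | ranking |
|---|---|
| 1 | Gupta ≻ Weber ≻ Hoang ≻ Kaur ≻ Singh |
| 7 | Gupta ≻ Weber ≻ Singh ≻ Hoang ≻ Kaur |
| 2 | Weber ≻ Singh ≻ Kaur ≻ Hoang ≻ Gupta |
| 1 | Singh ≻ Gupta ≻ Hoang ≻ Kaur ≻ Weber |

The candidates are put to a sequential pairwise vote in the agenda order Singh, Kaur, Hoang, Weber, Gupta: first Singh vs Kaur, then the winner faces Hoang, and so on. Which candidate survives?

Round 1: Singh vs Kaur — 10–1, Singh advances.
Round 2: Singh vs Hoang — 10–1, Singh advances.
Round 3: Singh vs Weber — 1–10, Weber advances.
Round 4: Weber vs Gupta — 2–9, Gupta advances.
The agenda winner is Gupta.

Gupta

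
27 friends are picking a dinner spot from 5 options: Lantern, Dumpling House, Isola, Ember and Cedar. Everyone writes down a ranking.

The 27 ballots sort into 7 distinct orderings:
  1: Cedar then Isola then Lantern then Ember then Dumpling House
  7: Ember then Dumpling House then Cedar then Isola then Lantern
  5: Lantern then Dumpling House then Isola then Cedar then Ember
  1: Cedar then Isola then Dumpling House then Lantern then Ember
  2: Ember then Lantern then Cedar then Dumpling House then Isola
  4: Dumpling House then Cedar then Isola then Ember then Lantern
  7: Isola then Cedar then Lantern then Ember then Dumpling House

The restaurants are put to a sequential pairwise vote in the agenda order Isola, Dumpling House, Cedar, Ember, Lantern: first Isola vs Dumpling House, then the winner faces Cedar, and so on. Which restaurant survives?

Round 1: Isola vs Dumpling House — 9–18, Dumpling House advances.
Round 2: Dumpling House vs Cedar — 16–11, Dumpling House advances.
Round 3: Dumpling House vs Ember — 10–17, Ember advances.
Round 4: Ember vs Lantern — 13–14, Lantern advances.
The agenda winner is Lantern.

Lantern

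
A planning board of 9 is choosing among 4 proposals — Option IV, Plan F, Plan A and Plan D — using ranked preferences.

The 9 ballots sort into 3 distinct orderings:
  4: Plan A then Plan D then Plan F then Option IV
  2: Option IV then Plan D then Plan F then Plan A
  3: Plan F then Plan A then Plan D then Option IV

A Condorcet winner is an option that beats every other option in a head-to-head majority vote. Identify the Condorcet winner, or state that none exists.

Pairwise majorities:
Option IV vs Plan F: Plan F, 7–2.
Option IV vs Plan A: Option IV is ranked higher on 2 ballots, Plan A on 7. Plan A wins 7–2.
Option IV vs Plan D: 2 to 7, Plan D.
Plan F vs Plan A: Plan F wins 5–4.
Plan F vs Plan D: Plan D wins 6–3.
Plan A vs Plan D: Plan A is ranked higher on 4+3 = 7 ballots, Plan D on 2. Plan A wins 7–2.
Each option drops at least one matchup (Option IV loses to Plan F; Plan F loses to Plan D; Plan A loses to Plan F; Plan D loses to Plan A); the cycle Plan F beats Plan A beats Plan D beats Plan F rules out a Condorcet winner.

none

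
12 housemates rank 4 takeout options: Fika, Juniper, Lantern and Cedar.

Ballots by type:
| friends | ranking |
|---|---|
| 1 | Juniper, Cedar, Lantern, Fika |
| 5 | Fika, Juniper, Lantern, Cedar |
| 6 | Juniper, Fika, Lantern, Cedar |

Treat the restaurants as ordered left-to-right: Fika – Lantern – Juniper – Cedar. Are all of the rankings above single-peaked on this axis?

Axis positions: Fika=1, Lantern=2, Juniper=3, Cedar=4.
Type 1 (peak Juniper at position 3): ranking walks positions 3-4-2-1, expanding outward from the peak — single-peaked.
Type 2: ranking walks positions 1-3-2-4; Juniper is ranked above Lantern even though Lantern lies between Juniper and the peak Fika on the axis — preferences dip and rise again. Not single-peaked.
Type 3: ranking walks positions 3-1-2-4; Fika is ranked above Lantern even though Lantern lies between Fika and the peak Juniper on the axis — preferences dip and rise again. Not single-peaked.
Type 2 violates single-peakedness, so the profile is not single-peaked on this axis.

no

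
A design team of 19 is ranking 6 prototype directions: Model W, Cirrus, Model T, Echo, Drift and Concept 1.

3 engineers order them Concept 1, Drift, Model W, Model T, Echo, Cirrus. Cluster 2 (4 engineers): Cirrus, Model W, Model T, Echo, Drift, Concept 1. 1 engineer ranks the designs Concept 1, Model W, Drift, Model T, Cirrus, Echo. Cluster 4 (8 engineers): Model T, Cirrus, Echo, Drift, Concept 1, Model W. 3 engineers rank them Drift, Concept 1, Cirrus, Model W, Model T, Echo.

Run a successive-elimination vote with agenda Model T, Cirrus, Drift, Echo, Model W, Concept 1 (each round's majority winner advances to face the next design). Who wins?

Concept 1

Round 1: Model T vs Cirrus — 12–7, Model T advances.
Round 2: Model T vs Drift — 12–7, Model T advances.
Round 3: Model T vs Echo — 19–0, Model T advances.
Round 4: Model T vs Model W — 8–11, Model W advances.
Round 5: Model W vs Concept 1 — 4–15, Concept 1 advances.
The agenda winner is Concept 1.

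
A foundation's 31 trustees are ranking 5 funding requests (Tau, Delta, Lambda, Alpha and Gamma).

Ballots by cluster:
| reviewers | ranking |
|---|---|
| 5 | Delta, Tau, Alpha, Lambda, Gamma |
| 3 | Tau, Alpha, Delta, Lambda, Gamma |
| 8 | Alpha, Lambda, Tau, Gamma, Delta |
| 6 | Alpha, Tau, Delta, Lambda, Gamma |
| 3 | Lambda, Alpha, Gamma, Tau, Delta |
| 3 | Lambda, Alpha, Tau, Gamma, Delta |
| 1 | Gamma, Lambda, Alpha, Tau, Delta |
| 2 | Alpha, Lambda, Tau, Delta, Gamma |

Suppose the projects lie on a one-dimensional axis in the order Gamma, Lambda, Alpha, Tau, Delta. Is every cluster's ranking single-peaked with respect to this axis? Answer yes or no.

Axis positions: Gamma=1, Lambda=2, Alpha=3, Tau=4, Delta=5.
Cluster 1 (peak Delta at position 5): ranking walks positions 5-4-3-2-1, expanding outward from the peak — single-peaked.
Cluster 2 (peak Tau at position 4): ranking walks positions 4-3-5-2-1, expanding outward from the peak — single-peaked.
Cluster 3 (peak Alpha at position 3): ranking walks positions 3-2-4-1-5, expanding outward from the peak — single-peaked.
Cluster 4 (peak Alpha at position 3): ranking walks positions 3-4-5-2-1, expanding outward from the peak — single-peaked.
Cluster 5 (peak Lambda at position 2): ranking walks positions 2-3-1-4-5, expanding outward from the peak — single-peaked.
Cluster 6 (peak Lambda at position 2): ranking walks positions 2-3-4-1-5, expanding outward from the peak — single-peaked.
Cluster 7 (peak Gamma at position 1): ranking walks positions 1-2-3-4-5, expanding outward from the peak — single-peaked.
Cluster 8 (peak Alpha at position 3): ranking walks positions 3-2-4-5-1, expanding outward from the peak — single-peaked.
Every ranking is single-peaked on this axis.

yes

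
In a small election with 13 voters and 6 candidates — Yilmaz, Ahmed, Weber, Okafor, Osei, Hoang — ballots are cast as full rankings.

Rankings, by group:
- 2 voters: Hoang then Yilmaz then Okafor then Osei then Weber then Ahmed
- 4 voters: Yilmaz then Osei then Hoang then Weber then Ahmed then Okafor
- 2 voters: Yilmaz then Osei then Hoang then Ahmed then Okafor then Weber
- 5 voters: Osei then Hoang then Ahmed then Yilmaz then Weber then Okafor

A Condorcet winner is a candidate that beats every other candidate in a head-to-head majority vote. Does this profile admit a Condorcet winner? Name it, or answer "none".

Head-to-head results (13 voters):
Yilmaz vs Ahmed: 8 to 5, Yilmaz.
Yilmaz vs Weber: 2+4+2+5 = 13 for Yilmaz, 0 for Weber — Yilmaz by 13–0.
Yilmaz vs Okafor: 13 to 0, Yilmaz.
Yilmaz vs Osei: Yilmaz preferred on 2+4+2 = 8 ballots; Yilmaz wins 8–5.
Yilmaz vs Hoang: Yilmaz is ranked higher on 4+2 = 6 ballots, Hoang on 7. Hoang wins 7–6.
Ahmed vs Weber: 2+5 = 7 for Ahmed, 6 for Weber — Ahmed by 7–6.
Ahmed vs Okafor: 11 to 2, Ahmed.
Ahmed vs Osei: 0 for Ahmed, 13 for Osei — Osei by 13–0.
Ahmed vs Hoang: Ahmed is ranked higher on 0 ballots, Hoang on 13. Hoang wins 13–0.
Weber vs Okafor: 4+5 = 9 for Weber, 4 for Okafor — Weber by 9–4.
Weber vs Osei: Weber is ranked higher on 0 ballots, Osei on 13. Osei wins 13–0.
Weber vs Hoang: Weber preferred on 0 ballots; Hoang wins 13–0.
Okafor vs Osei: Okafor is ranked higher on 2 ballots, Osei on 11. Osei wins 11–2.
Okafor vs Hoang: 0 to 13, Hoang.
Osei vs Hoang: 4+2+5 = 11 for Osei, 2 for Hoang — Osei by 11–2.
Every candidate loses at least once (Yilmaz loses to Hoang; Ahmed loses to Yilmaz; Weber loses to Yilmaz; Okafor loses to Yilmaz; Osei loses to Yilmaz; Hoang loses to Osei). The majority relation contains the cycle Yilmaz > Osei > Hoang > Yilmaz, so there is no Condorcet winner.

none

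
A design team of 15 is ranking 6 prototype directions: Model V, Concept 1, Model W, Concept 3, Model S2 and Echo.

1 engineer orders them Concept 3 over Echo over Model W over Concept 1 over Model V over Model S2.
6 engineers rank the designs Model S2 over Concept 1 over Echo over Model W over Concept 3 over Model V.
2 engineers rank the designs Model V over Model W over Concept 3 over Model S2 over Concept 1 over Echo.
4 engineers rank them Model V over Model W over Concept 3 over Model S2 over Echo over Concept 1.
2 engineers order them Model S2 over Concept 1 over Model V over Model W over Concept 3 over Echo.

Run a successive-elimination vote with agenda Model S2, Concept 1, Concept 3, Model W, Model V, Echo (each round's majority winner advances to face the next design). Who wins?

Round 1: Model S2 vs Concept 1 — 14–1, Model S2 advances.
Round 2: Model S2 vs Concept 3 — 8–7, Model S2 advances.
Round 3: Model S2 vs Model W — 8–7, Model S2 advances.
Round 4: Model S2 vs Model V — 8–7, Model S2 advances.
Round 5: Model S2 vs Echo — 14–1, Model S2 advances.
Model S2 survives the agenda.

Model S2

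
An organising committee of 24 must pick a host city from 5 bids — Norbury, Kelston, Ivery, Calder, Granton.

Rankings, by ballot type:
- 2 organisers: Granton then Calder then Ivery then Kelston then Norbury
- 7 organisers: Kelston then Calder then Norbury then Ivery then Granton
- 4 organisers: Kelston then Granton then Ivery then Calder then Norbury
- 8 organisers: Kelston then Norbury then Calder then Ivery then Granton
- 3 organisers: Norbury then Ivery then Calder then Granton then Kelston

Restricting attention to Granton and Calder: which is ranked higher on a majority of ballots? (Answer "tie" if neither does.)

Ballots ranking Granton above Calder: 2 + 4 = 6.
Ballots ranking Calder above Granton: 24 − 6 = 18.
Calder wins the head-to-head 18–6.

Calder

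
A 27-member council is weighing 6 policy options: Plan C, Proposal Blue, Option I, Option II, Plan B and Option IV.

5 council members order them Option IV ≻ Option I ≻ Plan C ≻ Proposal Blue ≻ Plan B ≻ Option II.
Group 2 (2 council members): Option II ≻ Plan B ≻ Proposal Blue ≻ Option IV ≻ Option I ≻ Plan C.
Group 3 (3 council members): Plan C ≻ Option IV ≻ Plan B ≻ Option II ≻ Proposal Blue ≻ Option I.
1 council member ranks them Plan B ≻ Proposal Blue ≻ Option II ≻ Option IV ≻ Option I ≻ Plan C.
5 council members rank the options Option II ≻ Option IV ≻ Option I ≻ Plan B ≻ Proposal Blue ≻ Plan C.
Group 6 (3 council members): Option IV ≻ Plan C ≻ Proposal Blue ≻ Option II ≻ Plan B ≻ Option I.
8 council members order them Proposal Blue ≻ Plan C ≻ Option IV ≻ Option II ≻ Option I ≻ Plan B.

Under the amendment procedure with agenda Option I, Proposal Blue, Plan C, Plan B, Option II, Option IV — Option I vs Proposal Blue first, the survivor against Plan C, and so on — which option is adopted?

Round 1: Option I vs Proposal Blue — 10–17, Proposal Blue advances.
Round 2: Proposal Blue vs Plan C — 16–11, Proposal Blue advances.
Round 3: Proposal Blue vs Plan B — 16–11, Proposal Blue advances.
Round 4: Proposal Blue vs Option II — 17–10, Proposal Blue advances.
Round 5: Proposal Blue vs Option IV — 11–16, Option IV advances.
Option IV survives the agenda.

Option IV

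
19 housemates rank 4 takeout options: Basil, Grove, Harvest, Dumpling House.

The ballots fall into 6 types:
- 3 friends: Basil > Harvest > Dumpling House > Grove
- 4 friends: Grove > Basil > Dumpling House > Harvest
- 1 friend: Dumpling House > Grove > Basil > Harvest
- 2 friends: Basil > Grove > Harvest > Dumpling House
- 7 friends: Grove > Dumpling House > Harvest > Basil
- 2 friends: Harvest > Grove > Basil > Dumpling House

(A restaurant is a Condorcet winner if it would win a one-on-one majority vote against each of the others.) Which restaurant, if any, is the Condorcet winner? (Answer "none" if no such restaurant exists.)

Grove

Pairwise majorities:
Basil vs Grove: 3+2 = 5 for Basil, 14 for Grove — Grove by 14–5.
Basil vs Harvest: Basil, 10–9.
Basil vs Dumpling House: Basil, 11–8.
Grove vs Harvest: 14 to 5, Grove.
Grove vs Dumpling House: Grove preferred on 4+2+7+2 = 15 ballots; Grove wins 15–4.
Harvest vs Dumpling House: Dumpling House, 12–7.
Only Grove has no losses; Grove is the Condorcet winner.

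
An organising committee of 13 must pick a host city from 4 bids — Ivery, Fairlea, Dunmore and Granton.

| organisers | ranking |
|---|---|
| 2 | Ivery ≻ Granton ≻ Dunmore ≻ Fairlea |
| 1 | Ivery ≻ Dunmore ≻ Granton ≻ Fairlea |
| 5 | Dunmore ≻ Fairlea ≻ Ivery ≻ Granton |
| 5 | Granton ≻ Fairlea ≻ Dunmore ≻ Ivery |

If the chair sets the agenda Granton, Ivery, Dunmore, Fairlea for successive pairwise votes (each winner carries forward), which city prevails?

Round 1: Granton vs Ivery — 5–8, Ivery advances.
Round 2: Ivery vs Dunmore — 3–10, Dunmore advances.
Round 3: Dunmore vs Fairlea — 8–5, Dunmore advances.
The agenda winner is Dunmore.

Dunmore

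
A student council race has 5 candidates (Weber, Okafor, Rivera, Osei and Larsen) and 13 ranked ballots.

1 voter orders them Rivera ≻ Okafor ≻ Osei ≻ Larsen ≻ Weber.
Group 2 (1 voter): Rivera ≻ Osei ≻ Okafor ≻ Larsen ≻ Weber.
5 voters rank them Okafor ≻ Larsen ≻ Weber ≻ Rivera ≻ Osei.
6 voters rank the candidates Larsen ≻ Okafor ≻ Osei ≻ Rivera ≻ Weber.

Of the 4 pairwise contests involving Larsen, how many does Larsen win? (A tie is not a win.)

3

Larsen against each rival (13 voters):
Larsen vs Weber: 1+1+5+6 = 13 for Larsen, 0 for Weber — Larsen by 13–0.
Larsen–Okafor: Okafor 7–6.
Larsen vs Rivera: 11 to 2, Larsen.
Larsen vs Osei: Larsen wins 11–2.
Larsen beats Weber, Rivera, Osei; loses to Okafor — 3 pairwise wins.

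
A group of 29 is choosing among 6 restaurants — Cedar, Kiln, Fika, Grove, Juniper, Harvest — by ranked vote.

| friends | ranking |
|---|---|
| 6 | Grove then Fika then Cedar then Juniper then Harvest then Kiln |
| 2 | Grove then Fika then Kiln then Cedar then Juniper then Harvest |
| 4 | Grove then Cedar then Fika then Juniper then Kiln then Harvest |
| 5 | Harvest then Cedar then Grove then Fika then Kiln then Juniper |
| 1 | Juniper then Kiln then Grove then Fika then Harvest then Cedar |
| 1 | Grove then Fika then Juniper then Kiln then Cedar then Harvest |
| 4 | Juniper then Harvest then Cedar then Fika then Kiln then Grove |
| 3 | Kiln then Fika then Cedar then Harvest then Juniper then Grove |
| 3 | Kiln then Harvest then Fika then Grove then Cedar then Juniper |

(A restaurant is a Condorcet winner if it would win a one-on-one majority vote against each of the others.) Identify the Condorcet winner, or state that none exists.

Head-to-head results (29 friends):
Cedar vs Kiln: Cedar wins 19–10.
Cedar–Fika: Fika 16–13.
Cedar vs Grove: Grove, 17–12.
Cedar vs Juniper: Cedar wins 23–6.
Cedar vs Harvest: Cedar wins 16–13.
Kiln–Fika: Fika 22–7.
Kiln vs Grove: Grove, 18–11.
Kiln vs Juniper: Juniper, 16–13.
Kiln vs Harvest: Harvest wins 15–14.
Fika vs Grove: Grove wins 19–10.
Fika vs Juniper: Fika wins 24–5.
Fika vs Harvest: Fika, 17–12.
Grove vs Juniper: Grove, 21–8.
Grove–Harvest: Harvest 15–14.
Juniper vs Harvest: Juniper, 18–11.
Each restaurant drops at least one matchup (Cedar loses to Fika; Kiln loses to Cedar; Fika loses to Grove; Grove loses to Harvest; Juniper loses to Cedar; Harvest loses to Cedar); the cycle Cedar beats Harvest beats Grove beats Cedar rules out a Condorcet winner.

none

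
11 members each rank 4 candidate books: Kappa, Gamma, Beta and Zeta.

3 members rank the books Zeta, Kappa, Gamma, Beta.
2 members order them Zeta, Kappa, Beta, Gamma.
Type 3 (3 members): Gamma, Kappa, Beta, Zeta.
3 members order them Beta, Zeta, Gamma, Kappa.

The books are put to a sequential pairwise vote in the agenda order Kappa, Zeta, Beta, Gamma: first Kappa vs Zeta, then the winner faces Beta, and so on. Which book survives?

Round 1: Kappa vs Zeta — 3–8, Zeta advances.
Round 2: Zeta vs Beta — 5–6, Beta advances.
Round 3: Beta vs Gamma — 5–6, Gamma advances.
The agenda winner is Gamma.

Gamma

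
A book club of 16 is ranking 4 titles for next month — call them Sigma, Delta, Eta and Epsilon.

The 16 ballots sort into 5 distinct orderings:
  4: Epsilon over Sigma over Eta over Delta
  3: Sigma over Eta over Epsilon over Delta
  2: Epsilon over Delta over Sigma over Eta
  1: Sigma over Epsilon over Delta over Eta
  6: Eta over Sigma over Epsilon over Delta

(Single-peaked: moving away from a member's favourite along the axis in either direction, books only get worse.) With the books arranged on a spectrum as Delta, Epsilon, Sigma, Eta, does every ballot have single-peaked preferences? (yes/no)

yes

Axis positions: Delta=1, Epsilon=2, Sigma=3, Eta=4.
Faction 1 (peak Epsilon at position 2): ranking walks positions 2-3-4-1, expanding outward from the peak — single-peaked.
Faction 2 (peak Sigma at position 3): ranking walks positions 3-4-2-1, expanding outward from the peak — single-peaked.
Faction 3 (peak Epsilon at position 2): ranking walks positions 2-1-3-4, expanding outward from the peak — single-peaked.
Faction 4 (peak Sigma at position 3): ranking walks positions 3-2-1-4, expanding outward from the peak — single-peaked.
Faction 5 (peak Eta at position 4): ranking walks positions 4-3-2-1, expanding outward from the peak — single-peaked.
Every ranking is single-peaked on this axis.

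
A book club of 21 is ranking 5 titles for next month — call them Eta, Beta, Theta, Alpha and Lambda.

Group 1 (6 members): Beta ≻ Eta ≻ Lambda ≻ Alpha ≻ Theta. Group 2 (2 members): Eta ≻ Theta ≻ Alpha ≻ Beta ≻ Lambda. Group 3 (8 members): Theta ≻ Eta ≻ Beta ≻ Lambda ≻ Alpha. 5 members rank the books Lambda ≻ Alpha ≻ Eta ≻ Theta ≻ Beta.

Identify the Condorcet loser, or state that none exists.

none

Pairwise majorities:
Eta vs Beta: Eta is ranked higher on 2+8+5 = 15 ballots, Beta on 6. Eta wins 15–6.
Eta vs Theta: Eta is ranked higher on 6+2+5 = 13 ballots, Theta on 8. Eta wins 13–8.
Eta–Alpha: Eta 16–5.
Eta vs Lambda: Eta, 16–5.
Beta vs Theta: 6 for Beta, 15 for Theta — Theta by 15–6.
Beta vs Alpha: 14 to 7, Beta.
Beta vs Lambda: Beta, 16–5.
Theta vs Alpha: Alpha wins 11–10.
Theta vs Lambda: Lambda, 11–10.
Alpha vs Lambda: 2 to 19, Lambda.
Each book has at least one pairwise win (Eta beats Beta; Beta beats Alpha; Theta beats Beta; Alpha beats Theta; Lambda beats Theta) — no Condorcet loser.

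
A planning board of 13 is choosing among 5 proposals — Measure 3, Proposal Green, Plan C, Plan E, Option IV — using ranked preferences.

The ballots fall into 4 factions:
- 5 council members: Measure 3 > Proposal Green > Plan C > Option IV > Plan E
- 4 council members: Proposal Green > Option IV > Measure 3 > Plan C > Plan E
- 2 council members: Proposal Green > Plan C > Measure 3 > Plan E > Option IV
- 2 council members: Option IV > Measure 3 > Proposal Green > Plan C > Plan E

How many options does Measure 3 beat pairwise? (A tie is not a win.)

Measure 3 against each rival (13 council members):
Measure 3 vs Proposal Green: 7 to 6, Measure 3.
Measure 3 vs Plan C: Measure 3 preferred on 5+4+2 = 11 ballots; Measure 3 wins 11–2.
Measure 3 vs Plan E: 13 to 0, Measure 3.
Measure 3 vs Option IV: Measure 3 preferred on 5+2 = 7 ballots; Measure 3 wins 7–6.
Measure 3 beats Proposal Green, Plan C, Plan E, Option IV — 4 pairwise wins.

4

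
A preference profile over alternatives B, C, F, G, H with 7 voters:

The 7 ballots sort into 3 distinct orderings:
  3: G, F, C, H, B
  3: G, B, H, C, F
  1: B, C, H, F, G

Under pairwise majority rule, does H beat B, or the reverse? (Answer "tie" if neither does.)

B

Ballots ranking H above B: 3.
Ballots ranking B above H: 7 − 3 = 4.
B wins the head-to-head 4–3.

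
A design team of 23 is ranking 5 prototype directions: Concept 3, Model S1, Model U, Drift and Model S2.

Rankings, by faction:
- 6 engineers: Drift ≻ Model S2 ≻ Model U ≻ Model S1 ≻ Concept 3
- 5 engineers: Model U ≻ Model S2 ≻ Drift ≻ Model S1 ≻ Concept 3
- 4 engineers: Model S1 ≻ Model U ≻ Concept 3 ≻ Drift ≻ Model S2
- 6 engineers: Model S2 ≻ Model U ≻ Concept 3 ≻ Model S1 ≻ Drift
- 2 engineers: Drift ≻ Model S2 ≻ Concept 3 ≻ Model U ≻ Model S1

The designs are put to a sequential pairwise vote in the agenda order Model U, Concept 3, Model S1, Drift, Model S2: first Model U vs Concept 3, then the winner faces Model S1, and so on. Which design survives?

Round 1: Model U vs Concept 3 — 21–2, Model U advances.
Round 2: Model U vs Model S1 — 19–4, Model U advances.
Round 3: Model U vs Drift — 15–8, Model U advances.
Round 4: Model U vs Model S2 — 9–14, Model S2 advances.
Model S2 survives the agenda.

Model S2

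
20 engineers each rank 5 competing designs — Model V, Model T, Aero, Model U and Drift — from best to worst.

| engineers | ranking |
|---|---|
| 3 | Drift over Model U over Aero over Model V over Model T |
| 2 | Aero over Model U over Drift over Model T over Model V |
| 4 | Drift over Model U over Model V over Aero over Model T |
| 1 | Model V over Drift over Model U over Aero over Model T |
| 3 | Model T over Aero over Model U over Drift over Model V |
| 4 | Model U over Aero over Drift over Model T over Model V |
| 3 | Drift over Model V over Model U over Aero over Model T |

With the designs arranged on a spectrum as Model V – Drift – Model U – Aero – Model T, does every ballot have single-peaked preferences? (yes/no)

yes

Axis positions: Model V=1, Drift=2, Model U=3, Aero=4, Model T=5.
Cluster 1 (peak Drift at position 2): ranking walks positions 2-3-4-1-5, expanding outward from the peak — single-peaked.
Cluster 2 (peak Aero at position 4): ranking walks positions 4-3-2-5-1, expanding outward from the peak — single-peaked.
Cluster 3 (peak Drift at position 2): ranking walks positions 2-3-1-4-5, expanding outward from the peak — single-peaked.
Cluster 4 (peak Model V at position 1): ranking walks positions 1-2-3-4-5, expanding outward from the peak — single-peaked.
Cluster 5 (peak Model T at position 5): ranking walks positions 5-4-3-2-1, expanding outward from the peak — single-peaked.
Cluster 6 (peak Model U at position 3): ranking walks positions 3-4-2-5-1, expanding outward from the peak — single-peaked.
Cluster 7 (peak Drift at position 2): ranking walks positions 2-1-3-4-5, expanding outward from the peak — single-peaked.
Every ranking is single-peaked on this axis.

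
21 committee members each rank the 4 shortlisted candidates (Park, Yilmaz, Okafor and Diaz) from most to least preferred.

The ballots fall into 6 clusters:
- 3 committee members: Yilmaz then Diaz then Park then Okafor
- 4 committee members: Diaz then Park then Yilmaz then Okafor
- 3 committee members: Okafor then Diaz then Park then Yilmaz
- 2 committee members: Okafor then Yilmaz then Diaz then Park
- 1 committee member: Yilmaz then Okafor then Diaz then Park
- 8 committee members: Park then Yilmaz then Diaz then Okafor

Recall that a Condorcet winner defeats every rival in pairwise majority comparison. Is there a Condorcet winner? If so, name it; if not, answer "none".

Pairwise majorities:
Park vs Yilmaz: 4+3+8 = 15 for Park, 6 for Yilmaz — Park by 15–6.
Park vs Okafor: Park preferred on 3+4+8 = 15 ballots; Park wins 15–6.
Park vs Diaz: 8 for Park, 13 for Diaz — Diaz by 13–8.
Yilmaz vs Okafor: 3+4+1+8 = 16 for Yilmaz, 5 for Okafor — Yilmaz by 16–5.
Yilmaz vs Diaz: Yilmaz is ranked higher on 3+2+1+8 = 14 ballots, Diaz on 7. Yilmaz wins 14–7.
Okafor vs Diaz: 3+2+1 = 6 for Okafor, 15 for Diaz — Diaz by 15–6.
Each candidate drops at least one matchup (Park loses to Diaz; Yilmaz loses to Park; Okafor loses to Park; Diaz loses to Yilmaz); the cycle Park beats Yilmaz beats Diaz beats Park rules out a Condorcet winner.

none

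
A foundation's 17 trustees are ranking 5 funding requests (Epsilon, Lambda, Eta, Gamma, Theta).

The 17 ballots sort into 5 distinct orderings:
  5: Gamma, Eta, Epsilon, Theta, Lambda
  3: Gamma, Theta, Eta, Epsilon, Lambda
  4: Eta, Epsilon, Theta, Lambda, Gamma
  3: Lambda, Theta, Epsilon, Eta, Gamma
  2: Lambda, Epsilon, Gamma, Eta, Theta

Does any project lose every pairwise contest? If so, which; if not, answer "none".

Pairwise majorities:
Epsilon–Lambda: Epsilon 12–5.
Epsilon vs Eta: Eta wins 12–5.
Epsilon–Gamma: Epsilon 9–8.
Epsilon vs Theta: 11 to 6, Epsilon.
Lambda vs Eta: 5 to 12, Eta.
Lambda vs Gamma: Lambda, 9–8.
Lambda vs Theta: 3+2 = 5 for Lambda, 12 for Theta — Theta by 12–5.
Eta vs Gamma: Eta is ranked higher on 4+3 = 7 ballots, Gamma on 10. Gamma wins 10–7.
Eta vs Theta: Eta, 11–6.
Gamma vs Theta: 10 to 7, Gamma.
No project is winless: Epsilon beats Lambda; Lambda beats Gamma; Eta beats Epsilon; Gamma beats Eta; Theta beats Lambda. There is no Condorcet loser.

none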